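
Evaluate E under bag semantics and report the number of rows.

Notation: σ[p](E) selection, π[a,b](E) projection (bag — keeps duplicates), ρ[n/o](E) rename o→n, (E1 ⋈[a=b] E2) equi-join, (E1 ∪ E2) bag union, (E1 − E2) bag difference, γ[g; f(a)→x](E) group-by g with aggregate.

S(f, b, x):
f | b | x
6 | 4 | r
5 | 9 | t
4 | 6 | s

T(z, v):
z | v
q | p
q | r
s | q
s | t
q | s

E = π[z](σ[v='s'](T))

Per-node cardinality:
  T → 5
  σ[v='s'](T) → 1
  π[z](σ[v='s'](T)) → 1

|E| = 1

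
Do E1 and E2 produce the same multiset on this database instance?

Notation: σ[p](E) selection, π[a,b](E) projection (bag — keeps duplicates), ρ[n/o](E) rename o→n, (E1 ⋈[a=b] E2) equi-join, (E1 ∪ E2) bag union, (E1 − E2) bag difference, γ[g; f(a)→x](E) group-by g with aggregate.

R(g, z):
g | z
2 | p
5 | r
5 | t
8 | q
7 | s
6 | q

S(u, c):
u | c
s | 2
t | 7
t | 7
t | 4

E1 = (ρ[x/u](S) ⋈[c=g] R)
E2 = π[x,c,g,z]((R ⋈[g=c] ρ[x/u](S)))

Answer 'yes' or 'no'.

E1 per-node cardinality:
  S → 4
  ρ[x/u](S) → 4
  R → 6
  (ρ[x/u](S) ⋈[c=g] R) → 3
E2 per-node cardinality:
  R → 6
  S → 4
  ρ[x/u](S) → 4
  (R ⋈[g=c] ρ[x/u](S)) → 3
  π[x,c,g,z]((R ⋈[g=c] ρ[x/u](S))) → 3

E1 and E2 produce the same multiset:
x | c | g | z
s | 2 | 2 | p
t | 7 | 7 | s
t | 7 | 7 | s

yes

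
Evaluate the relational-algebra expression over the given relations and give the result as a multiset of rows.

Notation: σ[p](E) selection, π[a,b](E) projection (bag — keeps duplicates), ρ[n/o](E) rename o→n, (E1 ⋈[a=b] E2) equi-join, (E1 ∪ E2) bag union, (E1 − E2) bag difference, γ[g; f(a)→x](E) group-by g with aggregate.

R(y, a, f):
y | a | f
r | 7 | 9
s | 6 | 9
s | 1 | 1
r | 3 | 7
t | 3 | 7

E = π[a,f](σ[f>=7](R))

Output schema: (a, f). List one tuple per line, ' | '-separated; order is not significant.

Subexpression sizes:
  R → 5
  σ[f>=7](R) → 4
  π[a,f](σ[f>=7](R)) → 4

== RESULT ==
a | f
3 | 7
3 | 7
6 | 9
7 | 9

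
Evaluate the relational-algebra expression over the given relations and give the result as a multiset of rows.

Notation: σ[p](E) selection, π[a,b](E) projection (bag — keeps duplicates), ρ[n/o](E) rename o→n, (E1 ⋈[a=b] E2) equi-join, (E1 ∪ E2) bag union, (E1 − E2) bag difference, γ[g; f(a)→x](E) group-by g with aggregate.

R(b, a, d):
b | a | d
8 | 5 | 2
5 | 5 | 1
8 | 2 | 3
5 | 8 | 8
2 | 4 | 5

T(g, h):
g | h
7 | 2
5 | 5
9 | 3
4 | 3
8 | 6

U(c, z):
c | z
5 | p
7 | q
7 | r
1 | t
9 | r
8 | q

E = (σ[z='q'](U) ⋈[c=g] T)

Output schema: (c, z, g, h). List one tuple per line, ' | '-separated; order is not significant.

Stepwise |·|:
  U → 6
  σ[z='q'](U) → 2
  T → 5
  (σ[z='q'](U) ⋈[c=g] T) → 2

== RESULT ==
c | z | g | h
7 | q | 7 | 2
8 | q | 8 | 6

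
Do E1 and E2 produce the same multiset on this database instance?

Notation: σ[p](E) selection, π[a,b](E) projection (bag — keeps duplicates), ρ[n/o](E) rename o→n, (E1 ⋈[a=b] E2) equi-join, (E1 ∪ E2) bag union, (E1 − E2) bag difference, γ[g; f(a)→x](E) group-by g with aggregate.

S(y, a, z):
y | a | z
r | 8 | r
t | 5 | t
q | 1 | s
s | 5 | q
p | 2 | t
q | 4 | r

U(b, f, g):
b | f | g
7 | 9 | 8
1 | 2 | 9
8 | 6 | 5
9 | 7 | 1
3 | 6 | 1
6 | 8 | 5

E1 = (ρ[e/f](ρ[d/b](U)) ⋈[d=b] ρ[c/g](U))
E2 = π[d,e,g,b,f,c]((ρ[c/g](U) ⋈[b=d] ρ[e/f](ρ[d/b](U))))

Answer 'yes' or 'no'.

E1 per-node cardinality:
  U → 6
  ρ[d/b](U) → 6
  ρ[e/f](ρ[d/b](U)) → 6
  U → 6
  ρ[c/g](U) → 6
  (ρ[e/f](ρ[d/b](U)) ⋈[d=b] ρ[c/g](U)) → 6
E2 per-node cardinality:
  U → 6
  ρ[c/g](U) → 6
  U → 6
  ρ[d/b](U) → 6
  ρ[e/f](ρ[d/b](U)) → 6
  (ρ[c/g](U) ⋈[b=d] ρ[e/f](ρ[d/b](U))) → 6
  π[d,e,g,b,f,c]((ρ[c/g](U) ⋈[b=d] ρ[e/f](ρ[d/b](U)))) → 6

E1 and E2 produce the same multiset:
d | e | g | b | f | c
1 | 2 | 9 | 1 | 2 | 9
3 | 6 | 1 | 3 | 6 | 1
6 | 8 | 5 | 6 | 8 | 5
7 | 9 | 8 | 7 | 9 | 8
8 | 6 | 5 | 8 | 6 | 5
9 | 7 | 1 | 9 | 7 | 1

yes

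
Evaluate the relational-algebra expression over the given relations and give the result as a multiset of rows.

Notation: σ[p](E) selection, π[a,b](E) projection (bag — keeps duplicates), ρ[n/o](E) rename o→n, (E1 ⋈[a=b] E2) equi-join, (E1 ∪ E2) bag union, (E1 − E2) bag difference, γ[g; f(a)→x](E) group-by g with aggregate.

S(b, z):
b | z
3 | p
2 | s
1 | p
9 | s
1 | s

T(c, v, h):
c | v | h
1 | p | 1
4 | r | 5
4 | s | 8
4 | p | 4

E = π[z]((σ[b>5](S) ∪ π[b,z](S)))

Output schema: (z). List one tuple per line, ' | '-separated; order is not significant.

Subexpression sizes:
  S → 5
  σ[b>5](S) → 1
  S → 5
  π[b,z](S) → 5
  (σ[b>5](S) ∪ π[b,z](S)) → 6
  π[z]((σ[b>5](S) ∪ π[b,z](S))) → 6

== RESULT ==
z
p
p
s
s
s
s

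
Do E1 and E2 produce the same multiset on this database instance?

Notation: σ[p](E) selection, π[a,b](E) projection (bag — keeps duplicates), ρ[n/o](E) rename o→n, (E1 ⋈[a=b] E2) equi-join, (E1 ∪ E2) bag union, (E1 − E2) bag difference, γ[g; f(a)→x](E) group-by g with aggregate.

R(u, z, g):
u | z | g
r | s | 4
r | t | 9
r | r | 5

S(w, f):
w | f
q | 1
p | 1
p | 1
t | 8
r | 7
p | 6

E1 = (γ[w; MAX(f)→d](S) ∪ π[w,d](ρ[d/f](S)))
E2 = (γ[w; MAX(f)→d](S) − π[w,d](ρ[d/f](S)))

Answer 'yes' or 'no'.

E1 subexpression sizes:
  S → 6
  γ[w; MAX(f)→d](S) → 4
  S → 6
  ρ[d/f](S) → 6
  π[w,d](ρ[d/f](S)) → 6
  (γ[w; MAX(f)→d](S) ∪ π[w,d](ρ[d/f](S))) → 10
E2 subexpression sizes:
  S → 6
  γ[w; MAX(f)→d](S) → 4
  S → 6
  ρ[d/f](S) → 6
  π[w,d](ρ[d/f](S)) → 6
  (γ[w; MAX(f)→d](S) − π[w,d](ρ[d/f](S))) → 0

E1 result:
w | d
p | 1
p | 1
p | 6
p | 6
q | 1
q | 1
r | 7
r | 7
t | 8
t | 8
E2 result:
w | d
(0 rows)
Witness: ('t', 8) appears 2× in E1 but 0× in E2.

no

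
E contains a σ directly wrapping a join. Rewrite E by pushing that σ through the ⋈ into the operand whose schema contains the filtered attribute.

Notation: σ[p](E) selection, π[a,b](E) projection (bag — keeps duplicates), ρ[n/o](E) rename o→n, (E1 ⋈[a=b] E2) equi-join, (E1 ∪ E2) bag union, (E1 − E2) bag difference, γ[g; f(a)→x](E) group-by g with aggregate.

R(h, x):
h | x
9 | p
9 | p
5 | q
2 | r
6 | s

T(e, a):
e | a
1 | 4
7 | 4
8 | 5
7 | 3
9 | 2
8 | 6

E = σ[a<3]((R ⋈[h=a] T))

σ filters on a, owned by the right side.
E' = (R ⋈[h=a] σ[a<3](T))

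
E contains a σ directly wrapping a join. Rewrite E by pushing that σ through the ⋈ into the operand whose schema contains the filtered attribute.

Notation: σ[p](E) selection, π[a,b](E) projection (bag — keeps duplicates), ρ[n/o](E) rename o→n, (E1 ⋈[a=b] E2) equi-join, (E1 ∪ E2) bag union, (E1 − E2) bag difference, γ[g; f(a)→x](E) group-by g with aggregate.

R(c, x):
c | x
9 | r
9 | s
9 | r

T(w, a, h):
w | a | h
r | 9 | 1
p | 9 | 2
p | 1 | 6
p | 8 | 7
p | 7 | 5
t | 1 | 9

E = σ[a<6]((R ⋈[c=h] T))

σ filters on a, owned by the right side.
E' = (R ⋈[c=h] σ[a<6](T))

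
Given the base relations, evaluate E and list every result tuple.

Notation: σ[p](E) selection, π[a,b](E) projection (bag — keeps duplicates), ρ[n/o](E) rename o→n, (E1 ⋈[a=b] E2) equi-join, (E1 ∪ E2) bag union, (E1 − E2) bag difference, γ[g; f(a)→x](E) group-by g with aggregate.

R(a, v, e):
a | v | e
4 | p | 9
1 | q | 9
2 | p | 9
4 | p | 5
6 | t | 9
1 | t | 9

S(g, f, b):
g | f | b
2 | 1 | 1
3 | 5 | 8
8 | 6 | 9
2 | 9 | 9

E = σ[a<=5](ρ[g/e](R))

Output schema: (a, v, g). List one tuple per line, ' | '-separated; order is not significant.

Per-node cardinality:
  R → 6
  ρ[g/e](R) → 6
  σ[a<=5](ρ[g/e](R)) → 5

== RESULT ==
a | v | g
1 | q | 9
1 | t | 9
2 | p | 9
4 | p | 5
4 | p | 9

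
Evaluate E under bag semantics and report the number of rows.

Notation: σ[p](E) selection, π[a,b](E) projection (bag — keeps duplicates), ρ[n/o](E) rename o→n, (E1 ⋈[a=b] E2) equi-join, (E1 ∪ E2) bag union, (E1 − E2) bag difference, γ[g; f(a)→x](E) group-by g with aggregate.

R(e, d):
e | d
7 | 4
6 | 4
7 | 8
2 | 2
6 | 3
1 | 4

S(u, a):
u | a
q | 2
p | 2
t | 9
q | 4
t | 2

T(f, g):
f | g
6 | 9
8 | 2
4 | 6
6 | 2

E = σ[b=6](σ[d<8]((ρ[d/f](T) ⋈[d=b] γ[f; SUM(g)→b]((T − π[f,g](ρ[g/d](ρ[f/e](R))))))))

Per-node cardinality:
  T → 4
  ρ[d/f](T) → 4
  T → 4
  R → 6
  ρ[f/e](R) → 6
  ρ[g/d](ρ[f/e](R)) → 6
  π[f,g](ρ[g/d](ρ[f/e](R))) → 6
  (T − π[f,g](ρ[g/d](ρ[f/e](R)))) → 4
  γ[f; SUM(g)→b]((T − π[f,g](ρ[g/d](ρ[f/e](R))))) → 3
  (ρ[d/f](T) ⋈[d=b] γ[f; SUM(g)→b]((T − π[f,g](ρ[g/d](ρ[f/e](R)))))) → 2
  σ[d<8]((ρ[d/f](T) ⋈[d=b] γ[f; SUM(g)→b]((T − π[f,g](ρ[g/d](ρ[f/e](R))))))) → 2
  σ[b=6](σ[d<8]((ρ[d/f](T) ⋈[d=b] γ[f; SUM(g)→b]((T − π[f,g](ρ[g/d](ρ[f/e](R)))))))) → 2

|E| = 2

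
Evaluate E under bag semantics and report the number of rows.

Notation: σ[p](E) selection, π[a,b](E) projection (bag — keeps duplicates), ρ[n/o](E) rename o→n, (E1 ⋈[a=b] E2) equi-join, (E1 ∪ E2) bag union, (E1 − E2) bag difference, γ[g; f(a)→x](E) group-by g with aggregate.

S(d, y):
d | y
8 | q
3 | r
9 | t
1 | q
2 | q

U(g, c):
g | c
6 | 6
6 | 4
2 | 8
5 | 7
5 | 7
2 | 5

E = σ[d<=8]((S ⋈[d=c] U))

Stepwise |·|:
  S → 5
  U → 6
  (S ⋈[d=c] U) → 1
  σ[d<=8]((S ⋈[d=c] U)) → 1

|E| = 1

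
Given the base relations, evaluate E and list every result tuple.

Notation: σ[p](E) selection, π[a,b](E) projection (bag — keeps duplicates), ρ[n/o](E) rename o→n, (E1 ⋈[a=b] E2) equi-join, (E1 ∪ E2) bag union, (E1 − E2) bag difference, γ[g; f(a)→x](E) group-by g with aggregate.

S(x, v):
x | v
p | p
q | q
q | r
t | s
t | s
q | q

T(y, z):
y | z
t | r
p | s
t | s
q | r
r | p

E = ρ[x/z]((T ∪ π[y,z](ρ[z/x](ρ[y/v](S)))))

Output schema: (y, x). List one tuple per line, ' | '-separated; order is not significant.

Row counts bottom-up:
  T → 5
  S → 6
  ρ[y/v](S) → 6
  ρ[z/x](ρ[y/v](S)) → 6
  π[y,z](ρ[z/x](ρ[y/v](S))) → 6
  (T ∪ π[y,z](ρ[z/x](ρ[y/v](S)))) → 11
  ρ[x/z]((T ∪ π[y,z](ρ[z/x](ρ[y/v](S))))) → 11

== RESULT ==
y | x
p | p
p | s
q | q
q | q
q | r
r | p
r | q
s | t
s | t
t | r
t | s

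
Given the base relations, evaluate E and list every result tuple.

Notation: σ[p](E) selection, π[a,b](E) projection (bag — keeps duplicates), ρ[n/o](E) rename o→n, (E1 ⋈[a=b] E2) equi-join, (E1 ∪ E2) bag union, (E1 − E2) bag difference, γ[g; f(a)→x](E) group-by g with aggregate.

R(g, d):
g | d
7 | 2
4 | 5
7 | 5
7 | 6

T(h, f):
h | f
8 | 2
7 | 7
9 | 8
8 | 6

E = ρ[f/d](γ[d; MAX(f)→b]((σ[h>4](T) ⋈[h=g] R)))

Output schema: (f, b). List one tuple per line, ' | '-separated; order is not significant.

Stepwise |·|:
  T → 4
  σ[h>4](T) → 4
  R → 4
  (σ[h>4](T) ⋈[h=g] R) → 3
  γ[d; MAX(f)→b]((σ[h>4](T) ⋈[h=g] R)) → 3
  ρ[f/d](γ[d; MAX(f)→b]((σ[h>4](T) ⋈[h=g] R))) → 3

== RESULT ==
f | b
2 | 7
5 | 7
6 | 7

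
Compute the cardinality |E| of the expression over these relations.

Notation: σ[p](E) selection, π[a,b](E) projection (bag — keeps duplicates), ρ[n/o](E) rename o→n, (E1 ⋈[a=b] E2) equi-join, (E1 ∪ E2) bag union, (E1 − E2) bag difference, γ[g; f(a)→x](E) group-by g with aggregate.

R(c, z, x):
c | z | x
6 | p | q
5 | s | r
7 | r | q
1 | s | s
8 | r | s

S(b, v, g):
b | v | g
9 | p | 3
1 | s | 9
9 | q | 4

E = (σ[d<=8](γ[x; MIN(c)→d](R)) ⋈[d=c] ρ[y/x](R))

Row counts bottom-up:
  R → 5
  γ[x; MIN(c)→d](R) → 3
  σ[d<=8](γ[x; MIN(c)→d](R)) → 3
  R → 5
  ρ[y/x](R) → 5
  (σ[d<=8](γ[x; MIN(c)→d](R)) ⋈[d=c] ρ[y/x](R)) → 3

|E| = 3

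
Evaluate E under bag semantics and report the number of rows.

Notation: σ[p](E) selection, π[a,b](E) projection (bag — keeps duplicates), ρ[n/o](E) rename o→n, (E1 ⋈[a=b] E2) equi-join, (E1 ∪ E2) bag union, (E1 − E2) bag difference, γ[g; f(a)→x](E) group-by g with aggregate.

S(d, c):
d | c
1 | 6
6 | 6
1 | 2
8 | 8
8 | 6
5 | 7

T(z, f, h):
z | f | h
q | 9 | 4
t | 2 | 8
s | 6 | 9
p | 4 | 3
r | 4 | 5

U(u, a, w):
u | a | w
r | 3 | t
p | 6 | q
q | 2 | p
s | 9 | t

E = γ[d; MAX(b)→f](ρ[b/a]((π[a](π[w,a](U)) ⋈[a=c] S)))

Per-node cardinality:
  U → 4
  π[w,a](U) → 4
  π[a](π[w,a](U)) → 4
  S → 6
  (π[a](π[w,a](U)) ⋈[a=c] S) → 4
  ρ[b/a]((π[a](π[w,a](U)) ⋈[a=c] S)) → 4
  γ[d; MAX(b)→f](ρ[b/a]((π[a](π[w,a](U)) ⋈[a=c] S))) → 3

|E| = 3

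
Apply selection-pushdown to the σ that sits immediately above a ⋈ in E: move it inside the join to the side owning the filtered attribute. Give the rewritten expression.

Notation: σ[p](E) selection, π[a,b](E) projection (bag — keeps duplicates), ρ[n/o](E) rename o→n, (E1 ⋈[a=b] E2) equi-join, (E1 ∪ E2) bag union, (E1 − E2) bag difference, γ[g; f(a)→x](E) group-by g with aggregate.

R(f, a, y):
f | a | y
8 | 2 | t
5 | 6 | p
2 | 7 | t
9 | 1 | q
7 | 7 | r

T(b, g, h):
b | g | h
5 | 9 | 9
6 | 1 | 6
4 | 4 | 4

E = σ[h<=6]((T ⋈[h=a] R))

σ filters on h, owned by the left side.
E' = (σ[h<=6](T) ⋈[h=a] R)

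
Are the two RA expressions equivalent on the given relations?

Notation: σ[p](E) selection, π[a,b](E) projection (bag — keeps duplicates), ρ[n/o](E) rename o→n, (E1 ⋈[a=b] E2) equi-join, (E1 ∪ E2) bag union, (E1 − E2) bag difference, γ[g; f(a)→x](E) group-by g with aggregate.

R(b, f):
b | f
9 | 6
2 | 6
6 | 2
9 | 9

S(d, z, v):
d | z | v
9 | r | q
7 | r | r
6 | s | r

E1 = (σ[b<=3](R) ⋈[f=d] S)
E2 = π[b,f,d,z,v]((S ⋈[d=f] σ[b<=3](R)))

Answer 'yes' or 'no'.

E1 row counts bottom-up:
  R → 4
  σ[b<=3](R) → 1
  S → 3
  (σ[b<=3](R) ⋈[f=d] S) → 1
E2 row counts bottom-up:
  S → 3
  R → 4
  σ[b<=3](R) → 1
  (S ⋈[d=f] σ[b<=3](R)) → 1
  π[b,f,d,z,v]((S ⋈[d=f] σ[b<=3](R))) → 1

E1 and E2 produce the same multiset:
b | f | d | z | v
2 | 6 | 6 | s | r

yes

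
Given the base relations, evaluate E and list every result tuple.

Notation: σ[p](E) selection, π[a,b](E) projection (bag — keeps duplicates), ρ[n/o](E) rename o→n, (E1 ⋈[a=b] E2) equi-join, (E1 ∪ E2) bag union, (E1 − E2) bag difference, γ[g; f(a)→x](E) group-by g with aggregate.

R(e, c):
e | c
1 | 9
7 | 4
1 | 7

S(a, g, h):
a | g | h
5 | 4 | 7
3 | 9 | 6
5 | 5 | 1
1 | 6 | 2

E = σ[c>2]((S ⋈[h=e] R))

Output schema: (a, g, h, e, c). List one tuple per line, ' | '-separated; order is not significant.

Subexpression sizes:
  S → 4
  R → 3
  (S ⋈[h=e] R) → 3
  σ[c>2]((S ⋈[h=e] R)) → 3

== RESULT ==
a | g | h | e | c
5 | 4 | 7 | 7 | 4
5 | 5 | 1 | 1 | 7
5 | 5 | 1 | 1 | 9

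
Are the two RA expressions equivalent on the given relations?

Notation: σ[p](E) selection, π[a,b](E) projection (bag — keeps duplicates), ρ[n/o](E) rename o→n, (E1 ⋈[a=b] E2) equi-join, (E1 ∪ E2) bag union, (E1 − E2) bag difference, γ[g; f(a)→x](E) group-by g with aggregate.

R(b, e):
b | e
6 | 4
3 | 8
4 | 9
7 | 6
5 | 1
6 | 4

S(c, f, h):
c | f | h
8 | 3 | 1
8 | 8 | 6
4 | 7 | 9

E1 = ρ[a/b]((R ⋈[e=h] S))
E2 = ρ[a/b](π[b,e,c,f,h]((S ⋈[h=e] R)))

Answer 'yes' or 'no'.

E1 per-node cardinality:
  R → 6
  S → 3
  (R ⋈[e=h] S) → 3
  ρ[a/b]((R ⋈[e=h] S)) → 3
E2 per-node cardinality:
  S → 3
  R → 6
  (S ⋈[h=e] R) → 3
  π[b,e,c,f,h]((S ⋈[h=e] R)) → 3
  ρ[a/b](π[b,e,c,f,h]((S ⋈[h=e] R))) → 3

E1 and E2 produce the same multiset:
a | e | c | f | h
4 | 9 | 4 | 7 | 9
5 | 1 | 8 | 3 | 1
7 | 6 | 8 | 8 | 6

yes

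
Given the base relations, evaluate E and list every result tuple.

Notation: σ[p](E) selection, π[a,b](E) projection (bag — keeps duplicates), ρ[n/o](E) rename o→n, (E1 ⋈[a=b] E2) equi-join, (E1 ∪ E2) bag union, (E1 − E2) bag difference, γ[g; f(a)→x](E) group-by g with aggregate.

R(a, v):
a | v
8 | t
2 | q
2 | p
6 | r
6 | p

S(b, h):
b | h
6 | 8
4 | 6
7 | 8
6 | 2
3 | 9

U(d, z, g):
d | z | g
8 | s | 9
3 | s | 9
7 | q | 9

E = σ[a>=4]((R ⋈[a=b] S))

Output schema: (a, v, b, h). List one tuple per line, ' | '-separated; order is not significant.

Row counts bottom-up:
  R → 5
  S → 5
  (R ⋈[a=b] S) → 4
  σ[a>=4]((R ⋈[a=b] S)) → 4

== RESULT ==
a | v | b | h
6 | p | 6 | 2
6 | p | 6 | 8
6 | r | 6 | 2
6 | r | 6 | 8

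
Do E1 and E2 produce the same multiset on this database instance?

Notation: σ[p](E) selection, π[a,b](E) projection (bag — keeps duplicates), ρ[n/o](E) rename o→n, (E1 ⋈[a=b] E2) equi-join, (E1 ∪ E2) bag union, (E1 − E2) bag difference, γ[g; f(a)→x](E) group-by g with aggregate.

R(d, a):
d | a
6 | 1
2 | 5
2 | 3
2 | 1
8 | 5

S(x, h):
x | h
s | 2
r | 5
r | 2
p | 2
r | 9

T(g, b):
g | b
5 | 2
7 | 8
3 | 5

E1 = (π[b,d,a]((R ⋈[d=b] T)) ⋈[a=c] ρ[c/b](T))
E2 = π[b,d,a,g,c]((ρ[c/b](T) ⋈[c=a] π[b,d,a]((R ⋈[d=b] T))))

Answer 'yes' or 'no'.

E1 row counts bottom-up:
  R → 5
  T → 3
  (R ⋈[d=b] T) → 4
  π[b,d,a]((R ⋈[d=b] T)) → 4
  T → 3
  ρ[c/b](T) → 3
  (π[b,d,a]((R ⋈[d=b] T)) ⋈[a=c] ρ[c/b](T)) → 2
E2 row counts bottom-up:
  T → 3
  ρ[c/b](T) → 3
  R → 5
  T → 3
  (R ⋈[d=b] T) → 4
  π[b,d,a]((R ⋈[d=b] T)) → 4
  (ρ[c/b](T) ⋈[c=a] π[b,d,a]((R ⋈[d=b] T))) → 2
  π[b,d,a,g,c]((ρ[c/b](T) ⋈[c=a] π[b,d,a]((R ⋈[d=b] T)))) → 2

E1 and E2 produce the same multiset:
b | d | a | g | c
2 | 2 | 5 | 3 | 5
8 | 8 | 5 | 3 | 5

yes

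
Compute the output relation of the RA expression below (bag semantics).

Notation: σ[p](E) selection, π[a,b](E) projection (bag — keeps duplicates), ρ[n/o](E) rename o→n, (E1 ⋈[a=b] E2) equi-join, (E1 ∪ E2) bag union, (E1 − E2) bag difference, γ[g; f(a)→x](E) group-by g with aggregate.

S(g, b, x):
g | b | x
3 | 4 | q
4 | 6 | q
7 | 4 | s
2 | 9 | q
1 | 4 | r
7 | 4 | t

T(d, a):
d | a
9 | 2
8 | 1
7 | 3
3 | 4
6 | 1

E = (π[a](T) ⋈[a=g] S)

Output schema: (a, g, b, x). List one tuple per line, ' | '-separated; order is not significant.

Stepwise |·|:
  T → 5
  π[a](T) → 5
  S → 6
  (π[a](T) ⋈[a=g] S) → 5

== RESULT ==
a | g | b | x
1 | 1 | 4 | r
1 | 1 | 4 | r
2 | 2 | 9 | q
3 | 3 | 4 | q
4 | 4 | 6 | q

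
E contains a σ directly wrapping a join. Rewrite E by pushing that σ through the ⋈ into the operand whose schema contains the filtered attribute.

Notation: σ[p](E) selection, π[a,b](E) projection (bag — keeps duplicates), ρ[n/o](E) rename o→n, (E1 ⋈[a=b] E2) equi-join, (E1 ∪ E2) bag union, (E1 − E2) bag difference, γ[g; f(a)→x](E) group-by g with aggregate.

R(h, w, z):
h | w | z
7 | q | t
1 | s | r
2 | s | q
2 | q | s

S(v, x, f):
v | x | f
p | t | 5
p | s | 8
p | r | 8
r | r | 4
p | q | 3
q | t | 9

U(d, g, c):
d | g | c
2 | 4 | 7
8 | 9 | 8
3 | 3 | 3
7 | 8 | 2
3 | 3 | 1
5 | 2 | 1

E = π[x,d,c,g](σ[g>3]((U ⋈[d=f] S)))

σ filters on g, owned by the left side.
E' = π[x,d,c,g]((σ[g>3](U) ⋈[d=f] S))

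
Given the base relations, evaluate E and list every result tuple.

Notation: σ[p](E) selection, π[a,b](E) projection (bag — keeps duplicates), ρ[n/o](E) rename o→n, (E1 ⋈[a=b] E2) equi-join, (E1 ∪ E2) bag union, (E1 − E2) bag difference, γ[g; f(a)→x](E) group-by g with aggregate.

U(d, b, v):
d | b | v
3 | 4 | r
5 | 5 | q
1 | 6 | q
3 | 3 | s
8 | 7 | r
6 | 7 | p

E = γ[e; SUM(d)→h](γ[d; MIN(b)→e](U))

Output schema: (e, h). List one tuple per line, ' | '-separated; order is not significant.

Stepwise |·|:
  U → 6
  γ[d; MIN(b)→e](U) → 5
  γ[e; SUM(d)→h](γ[d; MIN(b)→e](U)) → 4

== RESULT ==
e | h
3 | 3
5 | 5
6 | 1
7 | 14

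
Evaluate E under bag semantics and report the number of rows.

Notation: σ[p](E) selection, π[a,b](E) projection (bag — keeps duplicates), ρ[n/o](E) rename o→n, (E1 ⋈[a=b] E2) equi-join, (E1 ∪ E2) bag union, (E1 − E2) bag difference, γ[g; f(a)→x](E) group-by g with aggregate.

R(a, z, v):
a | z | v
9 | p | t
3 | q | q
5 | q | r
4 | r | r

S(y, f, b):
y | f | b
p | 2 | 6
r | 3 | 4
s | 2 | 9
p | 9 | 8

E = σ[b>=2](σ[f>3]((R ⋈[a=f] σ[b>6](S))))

Per-node cardinality:
  R → 4
  S → 4
  σ[b>6](S) → 2
  (R ⋈[a=f] σ[b>6](S)) → 1
  σ[f>3]((R ⋈[a=f] σ[b>6](S))) → 1
  σ[b>=2](σ[f>3]((R ⋈[a=f] σ[b>6](S)))) → 1

|E| = 1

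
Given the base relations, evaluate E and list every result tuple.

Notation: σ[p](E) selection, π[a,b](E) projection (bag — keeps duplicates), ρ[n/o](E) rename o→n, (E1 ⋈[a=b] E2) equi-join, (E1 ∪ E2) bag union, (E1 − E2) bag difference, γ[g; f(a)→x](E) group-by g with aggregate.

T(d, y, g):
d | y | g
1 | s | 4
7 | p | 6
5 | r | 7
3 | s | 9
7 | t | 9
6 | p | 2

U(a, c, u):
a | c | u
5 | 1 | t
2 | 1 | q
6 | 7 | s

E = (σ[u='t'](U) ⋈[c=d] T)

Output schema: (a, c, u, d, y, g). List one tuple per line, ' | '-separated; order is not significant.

Stepwise |·|:
  U → 3
  σ[u='t'](U) → 1
  T → 6
  (σ[u='t'](U) ⋈[c=d] T) → 1

== RESULT ==
a | c | u | d | y | g
5 | 1 | t | 1 | s | 4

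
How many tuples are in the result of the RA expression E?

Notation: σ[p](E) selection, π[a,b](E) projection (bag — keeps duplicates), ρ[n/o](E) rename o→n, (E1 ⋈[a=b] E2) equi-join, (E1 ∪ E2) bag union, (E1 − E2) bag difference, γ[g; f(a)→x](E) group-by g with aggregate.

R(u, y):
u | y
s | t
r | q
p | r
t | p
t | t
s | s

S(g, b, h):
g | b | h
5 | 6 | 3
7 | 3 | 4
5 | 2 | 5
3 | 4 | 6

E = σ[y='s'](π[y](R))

Stepwise |·|:
  R → 6
  π[y](R) → 6
  σ[y='s'](π[y](R)) → 1

|E| = 1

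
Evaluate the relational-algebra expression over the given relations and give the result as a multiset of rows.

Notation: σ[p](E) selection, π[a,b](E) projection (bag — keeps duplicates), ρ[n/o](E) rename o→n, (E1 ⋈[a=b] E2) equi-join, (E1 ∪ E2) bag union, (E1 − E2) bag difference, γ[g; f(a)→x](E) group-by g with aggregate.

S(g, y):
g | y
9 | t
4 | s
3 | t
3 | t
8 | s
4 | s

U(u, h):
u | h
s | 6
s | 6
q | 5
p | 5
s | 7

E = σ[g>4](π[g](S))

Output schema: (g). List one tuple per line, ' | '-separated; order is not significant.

Stepwise |·|:
  S → 6
  π[g](S) → 6
  σ[g>4](π[g](S)) → 2

== RESULT ==
g
8
9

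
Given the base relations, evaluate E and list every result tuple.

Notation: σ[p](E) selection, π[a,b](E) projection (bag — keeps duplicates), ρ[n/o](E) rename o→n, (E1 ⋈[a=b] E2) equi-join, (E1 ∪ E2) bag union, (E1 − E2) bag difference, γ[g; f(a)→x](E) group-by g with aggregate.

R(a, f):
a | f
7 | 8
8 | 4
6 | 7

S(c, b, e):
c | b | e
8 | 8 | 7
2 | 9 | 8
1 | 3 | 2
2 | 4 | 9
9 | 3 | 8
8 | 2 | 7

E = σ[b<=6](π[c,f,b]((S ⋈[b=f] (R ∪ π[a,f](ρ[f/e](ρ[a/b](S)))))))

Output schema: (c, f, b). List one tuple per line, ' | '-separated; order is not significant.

Stepwise |·|:
  S → 6
  R → 3
  S → 6
  ρ[a/b](S) → 6
  ρ[f/e](ρ[a/b](S)) → 6
  π[a,f](ρ[f/e](ρ[a/b](S))) → 6
  (R ∪ π[a,f](ρ[f/e](ρ[a/b](S)))) → 9
  (S ⋈[b=f] (R ∪ π[a,f](ρ[f/e](ρ[a/b](S))))) → 6
  π[c,f,b]((S ⋈[b=f] (R ∪ π[a,f](ρ[f/e](ρ[a/b](S)))))) → 6
  σ[b<=6](π[c,f,b]((S ⋈[b=f] (R ∪ π[a,f](ρ[f/e](ρ[a/b](S))))))) → 2

== RESULT ==
c | f | b
2 | 4 | 4
8 | 2 | 2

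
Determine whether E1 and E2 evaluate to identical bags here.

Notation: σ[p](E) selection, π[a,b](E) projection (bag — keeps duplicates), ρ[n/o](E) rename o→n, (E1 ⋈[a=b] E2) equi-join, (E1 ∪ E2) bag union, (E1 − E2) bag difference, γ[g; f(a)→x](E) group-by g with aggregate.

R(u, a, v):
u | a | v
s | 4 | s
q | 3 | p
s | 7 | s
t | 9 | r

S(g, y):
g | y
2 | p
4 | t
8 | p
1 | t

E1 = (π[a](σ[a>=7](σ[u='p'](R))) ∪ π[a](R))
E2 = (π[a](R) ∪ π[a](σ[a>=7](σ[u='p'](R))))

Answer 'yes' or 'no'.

E1 subexpression sizes:
  R → 4
  σ[u='p'](R) → 0
  σ[a>=7](σ[u='p'](R)) → 0
  π[a](σ[a>=7](σ[u='p'](R))) → 0
  R → 4
  π[a](R) → 4
  (π[a](σ[a>=7](σ[u='p'](R))) ∪ π[a](R)) → 4
E2 subexpression sizes:
  R → 4
  π[a](R) → 4
  R → 4
  σ[u='p'](R) → 0
  σ[a>=7](σ[u='p'](R)) → 0
  π[a](σ[a>=7](σ[u='p'](R))) → 0
  (π[a](R) ∪ π[a](σ[a>=7](σ[u='p'](R)))) → 4

E1 and E2 produce the same multiset:
a
3
4
7
9

yes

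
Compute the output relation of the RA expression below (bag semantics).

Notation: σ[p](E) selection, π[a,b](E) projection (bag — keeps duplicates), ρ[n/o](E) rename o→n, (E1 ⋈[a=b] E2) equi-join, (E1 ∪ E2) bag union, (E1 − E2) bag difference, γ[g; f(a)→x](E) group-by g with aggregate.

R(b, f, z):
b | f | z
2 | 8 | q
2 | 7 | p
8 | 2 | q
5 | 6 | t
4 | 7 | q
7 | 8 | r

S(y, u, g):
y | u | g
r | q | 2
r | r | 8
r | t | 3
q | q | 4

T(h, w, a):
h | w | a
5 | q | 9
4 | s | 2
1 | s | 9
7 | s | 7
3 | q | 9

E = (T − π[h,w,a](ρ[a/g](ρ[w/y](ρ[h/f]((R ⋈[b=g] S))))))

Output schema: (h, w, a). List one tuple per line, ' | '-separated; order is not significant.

Row counts bottom-up:
  T → 5
  R → 6
  S → 4
  (R ⋈[b=g] S) → 4
  ρ[h/f]((R ⋈[b=g] S)) → 4
  ρ[w/y](ρ[h/f]((R ⋈[b=g] S))) → 4
  ρ[a/g](ρ[w/y](ρ[h/f]((R ⋈[b=g] S)))) → 4
  π[h,w,a](ρ[a/g](ρ[w/y](ρ[h/f]((R ⋈[b=g] S))))) → 4
  (T − π[h,w,a](ρ[a/g](ρ[w/y](ρ[h/f]((R ⋈[b=g] S)))))) → 5

== RESULT ==
h | w | a
1 | s | 9
3 | q | 9
4 | s | 2
5 | q | 9
7 | s | 7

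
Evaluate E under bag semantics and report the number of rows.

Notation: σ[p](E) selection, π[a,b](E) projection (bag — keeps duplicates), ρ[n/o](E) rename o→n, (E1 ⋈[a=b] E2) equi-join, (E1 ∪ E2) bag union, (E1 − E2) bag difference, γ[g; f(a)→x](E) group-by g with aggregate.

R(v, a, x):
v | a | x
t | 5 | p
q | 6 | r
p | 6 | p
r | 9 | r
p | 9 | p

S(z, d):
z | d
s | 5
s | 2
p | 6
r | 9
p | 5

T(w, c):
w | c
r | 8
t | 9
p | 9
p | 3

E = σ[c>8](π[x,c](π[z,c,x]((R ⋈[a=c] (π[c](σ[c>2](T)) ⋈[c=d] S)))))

Subexpression sizes:
  R → 5
  T → 4
  σ[c>2](T) → 4
  π[c](σ[c>2](T)) → 4
  S → 5
  (π[c](σ[c>2](T)) ⋈[c=d] S) → 2
  (R ⋈[a=c] (π[c](σ[c>2](T)) ⋈[c=d] S)) → 4
  π[z,c,x]((R ⋈[a=c] (π[c](σ[c>2](T)) ⋈[c=d] S))) → 4
  π[x,c](π[z,c,x]((R ⋈[a=c] (π[c](σ[c>2](T)) ⋈[c=d] S)))) → 4
  σ[c>8](π[x,c](π[z,c,x]((R ⋈[a=c] (π[c](σ[c>2](T)) ⋈[c=d] S))))) → 4

|E| = 4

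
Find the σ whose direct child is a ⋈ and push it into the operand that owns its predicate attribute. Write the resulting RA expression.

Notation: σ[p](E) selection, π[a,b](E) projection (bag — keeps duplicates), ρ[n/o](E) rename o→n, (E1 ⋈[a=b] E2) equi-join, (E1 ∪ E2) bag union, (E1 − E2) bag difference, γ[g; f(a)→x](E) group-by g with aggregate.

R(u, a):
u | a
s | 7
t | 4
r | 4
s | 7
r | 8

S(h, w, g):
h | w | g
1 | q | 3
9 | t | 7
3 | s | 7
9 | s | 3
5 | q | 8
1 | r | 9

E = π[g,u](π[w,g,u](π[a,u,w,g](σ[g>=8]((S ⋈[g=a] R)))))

σ filters on g, owned by the left side.
E' = π[g,u](π[w,g,u](π[a,u,w,g]((σ[g>=8](S) ⋈[g=a] R))))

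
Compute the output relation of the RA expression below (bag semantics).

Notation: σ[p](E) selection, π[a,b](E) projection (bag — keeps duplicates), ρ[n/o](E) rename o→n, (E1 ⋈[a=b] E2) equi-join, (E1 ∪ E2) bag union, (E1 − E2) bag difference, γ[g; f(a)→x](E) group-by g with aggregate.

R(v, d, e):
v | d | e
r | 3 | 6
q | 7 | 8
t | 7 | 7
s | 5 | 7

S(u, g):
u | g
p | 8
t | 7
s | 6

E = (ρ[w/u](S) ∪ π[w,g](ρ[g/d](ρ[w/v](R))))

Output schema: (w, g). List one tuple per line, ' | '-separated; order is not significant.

Stepwise |·|:
  S → 3
  ρ[w/u](S) → 3
  R → 4
  ρ[w/v](R) → 4
  ρ[g/d](ρ[w/v](R)) → 4
  π[w,g](ρ[g/d](ρ[w/v](R))) → 4
  (ρ[w/u](S) ∪ π[w,g](ρ[g/d](ρ[w/v](R)))) → 7

== RESULT ==
w | g
p | 8
q | 7
r | 3
s | 5
s | 6
t | 7
t | 7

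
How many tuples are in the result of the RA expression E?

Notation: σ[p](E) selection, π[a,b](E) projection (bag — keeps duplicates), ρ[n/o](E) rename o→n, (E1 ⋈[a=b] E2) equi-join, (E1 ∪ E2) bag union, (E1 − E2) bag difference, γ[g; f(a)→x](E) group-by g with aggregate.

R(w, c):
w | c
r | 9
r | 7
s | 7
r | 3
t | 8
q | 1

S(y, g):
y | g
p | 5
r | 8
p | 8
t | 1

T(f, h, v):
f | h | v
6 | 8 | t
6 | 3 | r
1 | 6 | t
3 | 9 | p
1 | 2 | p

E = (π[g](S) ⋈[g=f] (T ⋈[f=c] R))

Stepwise |·|:
  S → 4
  π[g](S) → 4
  T → 5
  R → 6
  (T ⋈[f=c] R) → 3
  (π[g](S) ⋈[g=f] (T ⋈[f=c] R)) → 2

|E| = 2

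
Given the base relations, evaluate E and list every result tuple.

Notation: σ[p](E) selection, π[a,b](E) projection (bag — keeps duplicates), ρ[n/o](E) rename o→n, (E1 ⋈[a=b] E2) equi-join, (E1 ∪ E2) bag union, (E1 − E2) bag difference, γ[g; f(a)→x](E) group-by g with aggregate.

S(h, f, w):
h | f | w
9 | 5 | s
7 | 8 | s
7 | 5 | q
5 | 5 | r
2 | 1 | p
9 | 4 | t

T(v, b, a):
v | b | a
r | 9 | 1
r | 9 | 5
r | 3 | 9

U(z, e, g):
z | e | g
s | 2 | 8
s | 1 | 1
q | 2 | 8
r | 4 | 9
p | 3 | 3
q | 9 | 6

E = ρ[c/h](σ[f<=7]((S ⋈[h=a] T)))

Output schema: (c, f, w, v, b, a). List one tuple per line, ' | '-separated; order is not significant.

Subexpression sizes:
  S → 6
  T → 3
  (S ⋈[h=a] T) → 3
  σ[f<=7]((S ⋈[h=a] T)) → 3
  ρ[c/h](σ[f<=7]((S ⋈[h=a] T))) → 3

== RESULT ==
c | f | w | v | b | a
5 | 5 | r | r | 9 | 5
9 | 4 | t | r | 3 | 9
9 | 5 | s | r | 3 | 9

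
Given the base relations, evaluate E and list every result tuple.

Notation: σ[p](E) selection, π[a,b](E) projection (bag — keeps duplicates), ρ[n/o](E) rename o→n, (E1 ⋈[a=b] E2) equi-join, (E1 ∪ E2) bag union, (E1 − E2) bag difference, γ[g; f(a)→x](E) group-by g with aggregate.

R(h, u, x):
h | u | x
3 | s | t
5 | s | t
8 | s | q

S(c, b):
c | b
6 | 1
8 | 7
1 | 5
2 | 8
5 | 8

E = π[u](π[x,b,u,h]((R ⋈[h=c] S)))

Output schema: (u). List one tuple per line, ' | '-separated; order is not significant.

Subexpression sizes:
  R → 3
  S → 5
  (R ⋈[h=c] S) → 2
  π[x,b,u,h]((R ⋈[h=c] S)) → 2
  π[u](π[x,b,u,h]((R ⋈[h=c] S))) → 2

== RESULT ==
u
s
s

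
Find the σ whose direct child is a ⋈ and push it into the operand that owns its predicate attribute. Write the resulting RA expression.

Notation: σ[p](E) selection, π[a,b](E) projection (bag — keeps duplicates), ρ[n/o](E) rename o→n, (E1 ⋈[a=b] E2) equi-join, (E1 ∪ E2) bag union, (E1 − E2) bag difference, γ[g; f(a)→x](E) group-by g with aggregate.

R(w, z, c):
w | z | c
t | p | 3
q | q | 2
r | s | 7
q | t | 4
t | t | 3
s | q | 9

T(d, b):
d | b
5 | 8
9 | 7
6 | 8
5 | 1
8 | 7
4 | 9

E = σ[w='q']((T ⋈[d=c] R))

σ filters on w, owned by the right side.
E' = (T ⋈[d=c] σ[w='q'](R))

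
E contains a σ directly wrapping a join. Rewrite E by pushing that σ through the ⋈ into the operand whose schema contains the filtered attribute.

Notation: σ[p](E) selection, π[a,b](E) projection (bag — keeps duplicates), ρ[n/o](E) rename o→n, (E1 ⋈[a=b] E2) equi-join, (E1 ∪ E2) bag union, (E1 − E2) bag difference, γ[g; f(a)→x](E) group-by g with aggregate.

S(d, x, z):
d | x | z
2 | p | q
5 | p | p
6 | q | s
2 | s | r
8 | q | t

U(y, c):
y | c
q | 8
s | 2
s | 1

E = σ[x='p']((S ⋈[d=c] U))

σ filters on x, owned by the left side.
E' = (σ[x='p'](S) ⋈[d=c] U)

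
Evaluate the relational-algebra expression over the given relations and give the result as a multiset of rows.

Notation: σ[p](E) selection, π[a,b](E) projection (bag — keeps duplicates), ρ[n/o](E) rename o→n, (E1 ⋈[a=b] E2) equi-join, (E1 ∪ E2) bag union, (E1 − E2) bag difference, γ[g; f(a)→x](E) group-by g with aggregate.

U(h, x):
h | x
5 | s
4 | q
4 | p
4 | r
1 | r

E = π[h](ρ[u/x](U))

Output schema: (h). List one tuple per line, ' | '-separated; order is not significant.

Row counts bottom-up:
  U → 5
  ρ[u/x](U) → 5
  π[h](ρ[u/x](U)) → 5

== RESULT ==
h
1
4
4
4
5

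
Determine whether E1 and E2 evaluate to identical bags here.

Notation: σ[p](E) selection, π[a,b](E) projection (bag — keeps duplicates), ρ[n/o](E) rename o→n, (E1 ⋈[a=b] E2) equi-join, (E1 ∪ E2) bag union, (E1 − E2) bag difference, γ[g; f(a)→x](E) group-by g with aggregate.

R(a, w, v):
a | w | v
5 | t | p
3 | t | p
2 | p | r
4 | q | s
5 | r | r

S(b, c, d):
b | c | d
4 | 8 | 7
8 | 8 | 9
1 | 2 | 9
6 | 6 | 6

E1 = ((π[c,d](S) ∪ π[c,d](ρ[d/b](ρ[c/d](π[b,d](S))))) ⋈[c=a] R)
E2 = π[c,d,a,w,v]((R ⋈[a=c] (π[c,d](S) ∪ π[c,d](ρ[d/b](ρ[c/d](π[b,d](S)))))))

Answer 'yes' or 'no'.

E1 per-node cardinality:
  S → 4
  π[c,d](S) → 4
  S → 4
  π[b,d](S) → 4
  ρ[c/d](π[b,d](S)) → 4
  ρ[d/b](ρ[c/d](π[b,d](S))) → 4
  π[c,d](ρ[d/b](ρ[c/d](π[b,d](S)))) → 4
  (π[c,d](S) ∪ π[c,d](ρ[d/b](ρ[c/d](π[b,d](S))))) → 8
  R → 5
  ((π[c,d](S) ∪ π[c,d](ρ[d/b](ρ[c/d](π[b,d](S))))) ⋈[c=a] R) → 1
E2 per-node cardinality:
  R → 5
  S → 4
  π[c,d](S) → 4
  S → 4
  π[b,d](S) → 4
  ρ[c/d](π[b,d](S)) → 4
  ρ[d/b](ρ[c/d](π[b,d](S))) → 4
  π[c,d](ρ[d/b](ρ[c/d](π[b,d](S)))) → 4
  (π[c,d](S) ∪ π[c,d](ρ[d/b](ρ[c/d](π[b,d](S))))) → 8
  (R ⋈[a=c] (π[c,d](S) ∪ π[c,d](ρ[d/b](ρ[c/d](π[b,d](S)))))) → 1
  π[c,d,a,w,v]((R ⋈[a=c] (π[c,d](S) ∪ π[c,d](ρ[d/b](ρ[c/d](π[b,d](S))))))) → 1

E1 and E2 produce the same multiset:
c | d | a | w | v
2 | 9 | 2 | p | r

yes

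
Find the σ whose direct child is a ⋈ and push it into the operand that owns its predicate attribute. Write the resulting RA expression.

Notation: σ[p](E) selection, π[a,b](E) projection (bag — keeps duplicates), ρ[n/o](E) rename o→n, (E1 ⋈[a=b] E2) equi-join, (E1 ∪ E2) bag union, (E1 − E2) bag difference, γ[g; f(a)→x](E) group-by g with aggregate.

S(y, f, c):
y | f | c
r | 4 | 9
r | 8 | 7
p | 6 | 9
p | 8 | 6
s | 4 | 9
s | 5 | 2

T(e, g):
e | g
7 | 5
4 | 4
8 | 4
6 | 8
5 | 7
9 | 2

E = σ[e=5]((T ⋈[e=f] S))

σ filters on e, owned by the left side.
E' = (σ[e=5](T) ⋈[e=f] S)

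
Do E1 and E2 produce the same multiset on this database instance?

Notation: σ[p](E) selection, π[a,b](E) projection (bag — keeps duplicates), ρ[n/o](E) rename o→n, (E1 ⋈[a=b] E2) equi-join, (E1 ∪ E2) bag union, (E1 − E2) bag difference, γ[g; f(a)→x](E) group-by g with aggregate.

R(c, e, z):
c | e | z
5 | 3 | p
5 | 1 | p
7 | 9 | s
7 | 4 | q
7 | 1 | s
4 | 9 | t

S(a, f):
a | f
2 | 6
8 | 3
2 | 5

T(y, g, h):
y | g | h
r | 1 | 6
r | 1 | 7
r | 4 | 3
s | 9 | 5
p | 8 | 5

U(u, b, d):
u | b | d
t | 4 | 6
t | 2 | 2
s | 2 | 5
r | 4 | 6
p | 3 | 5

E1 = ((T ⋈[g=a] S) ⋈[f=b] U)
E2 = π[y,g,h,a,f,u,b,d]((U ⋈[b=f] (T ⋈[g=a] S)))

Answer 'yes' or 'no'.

E1 row counts bottom-up:
  T → 5
  S → 3
  (T ⋈[g=a] S) → 1
  U → 5
  ((T ⋈[g=a] S) ⋈[f=b] U) → 1
E2 row counts bottom-up:
  U → 5
  T → 5
  S → 3
  (T ⋈[g=a] S) → 1
  (U ⋈[b=f] (T ⋈[g=a] S)) → 1
  π[y,g,h,a,f,u,b,d]((U ⋈[b=f] (T ⋈[g=a] S))) → 1

E1 and E2 produce the same multiset:
y | g | h | a | f | u | b | d
p | 8 | 5 | 8 | 3 | p | 3 | 5

yes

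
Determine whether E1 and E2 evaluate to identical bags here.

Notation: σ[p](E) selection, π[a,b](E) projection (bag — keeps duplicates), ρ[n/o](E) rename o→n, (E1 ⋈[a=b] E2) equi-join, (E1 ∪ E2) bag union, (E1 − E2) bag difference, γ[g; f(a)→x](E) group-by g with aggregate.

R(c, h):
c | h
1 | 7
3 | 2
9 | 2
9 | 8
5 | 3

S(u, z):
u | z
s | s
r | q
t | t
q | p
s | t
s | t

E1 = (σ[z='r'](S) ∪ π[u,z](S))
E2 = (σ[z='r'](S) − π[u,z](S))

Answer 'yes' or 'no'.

E1 per-node cardinality:
  S → 6
  σ[z='r'](S) → 0
  S → 6
  π[u,z](S) → 6
  (σ[z='r'](S) ∪ π[u,z](S)) → 6
E2 per-node cardinality:
  S → 6
  σ[z='r'](S) → 0
  S → 6
  π[u,z](S) → 6
  (σ[z='r'](S) − π[u,z](S)) → 0

E1 result:
u | z
q | p
r | q
s | s
s | t
s | t
t | t
E2 result:
u | z
(0 rows)
Witness: ('t', 't') appears 1× in E1 but 0× in E2.

no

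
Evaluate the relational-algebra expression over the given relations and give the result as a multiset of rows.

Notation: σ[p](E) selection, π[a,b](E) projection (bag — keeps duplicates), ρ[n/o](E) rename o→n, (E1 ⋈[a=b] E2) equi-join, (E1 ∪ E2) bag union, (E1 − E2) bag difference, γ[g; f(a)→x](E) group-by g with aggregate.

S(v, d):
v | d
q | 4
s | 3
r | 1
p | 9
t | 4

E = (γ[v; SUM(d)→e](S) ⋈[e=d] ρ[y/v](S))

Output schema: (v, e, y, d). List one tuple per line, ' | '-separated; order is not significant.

Row counts bottom-up:
  S → 5
  γ[v; SUM(d)→e](S) → 5
  S → 5
  ρ[y/v](S) → 5
  (γ[v; SUM(d)→e](S) ⋈[e=d] ρ[y/v](S)) → 7

== RESULT ==
v | e | y | d
p | 9 | p | 9
q | 4 | q | 4
q | 4 | t | 4
r | 1 | r | 1
s | 3 | s | 3
t | 4 | q | 4
t | 4 | t | 4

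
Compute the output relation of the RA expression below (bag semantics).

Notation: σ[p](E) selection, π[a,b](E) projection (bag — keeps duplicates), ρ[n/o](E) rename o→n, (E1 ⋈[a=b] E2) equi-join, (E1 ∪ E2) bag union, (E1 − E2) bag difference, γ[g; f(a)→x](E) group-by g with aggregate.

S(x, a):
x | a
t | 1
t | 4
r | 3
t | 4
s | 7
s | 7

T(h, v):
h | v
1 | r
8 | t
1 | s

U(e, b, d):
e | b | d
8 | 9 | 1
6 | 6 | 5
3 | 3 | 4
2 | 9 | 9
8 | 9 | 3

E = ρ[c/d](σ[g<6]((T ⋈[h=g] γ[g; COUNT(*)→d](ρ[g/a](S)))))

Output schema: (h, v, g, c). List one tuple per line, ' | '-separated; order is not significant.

Per-node cardinality:
  T → 3
  S → 6
  ρ[g/a](S) → 6
  γ[g; COUNT(*)→d](ρ[g/a](S)) → 4
  (T ⋈[h=g] γ[g; COUNT(*)→d](ρ[g/a](S))) → 2
  σ[g<6]((T ⋈[h=g] γ[g; COUNT(*)→d](ρ[g/a](S)))) → 2
  ρ[c/d](σ[g<6]((T ⋈[h=g] γ[g; COUNT(*)→d](ρ[g/a](S))))) → 2

== RESULT ==
h | v | g | c
1 | r | 1 | 1
1 | s | 1 | 1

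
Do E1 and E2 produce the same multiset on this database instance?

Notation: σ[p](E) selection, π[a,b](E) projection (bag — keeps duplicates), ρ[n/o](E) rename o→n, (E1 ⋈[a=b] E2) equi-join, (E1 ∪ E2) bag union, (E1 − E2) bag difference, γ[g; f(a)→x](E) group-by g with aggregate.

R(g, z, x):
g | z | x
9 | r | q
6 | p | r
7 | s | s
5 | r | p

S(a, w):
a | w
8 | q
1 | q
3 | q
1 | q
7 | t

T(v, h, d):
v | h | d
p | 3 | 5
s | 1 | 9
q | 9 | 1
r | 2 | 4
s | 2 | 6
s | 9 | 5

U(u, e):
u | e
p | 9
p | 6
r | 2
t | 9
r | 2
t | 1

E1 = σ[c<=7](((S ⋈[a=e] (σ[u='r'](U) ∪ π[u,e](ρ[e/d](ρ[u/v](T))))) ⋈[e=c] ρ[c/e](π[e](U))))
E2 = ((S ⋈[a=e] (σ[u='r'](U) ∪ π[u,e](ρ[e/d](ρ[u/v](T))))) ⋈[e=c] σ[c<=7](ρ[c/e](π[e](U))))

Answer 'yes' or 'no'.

E1 stepwise |·|:
  S → 5
  U → 6
  σ[u='r'](U) → 2
  T → 6
  ρ[u/v](T) → 6
  ρ[e/d](ρ[u/v](T)) → 6
  π[u,e](ρ[e/d](ρ[u/v](T))) → 6
  (σ[u='r'](U) ∪ π[u,e](ρ[e/d](ρ[u/v](T)))) → 8
  (S ⋈[a=e] (σ[u='r'](U) ∪ π[u,e](ρ[e/d](ρ[u/v](T))))) → 2
  U → 6
  π[e](U) → 6
  ρ[c/e](π[e](U)) → 6
  ((S ⋈[a=e] (σ[u='r'](U) ∪ π[u,e](ρ[e/d](ρ[u/v](T))))) ⋈[e=c] ρ[c/e](π[e](U))) → 2
  σ[c<=7](((S ⋈[a=e] (σ[u='r'](U) ∪ π[u,e](ρ[e/d](ρ[u/v](T))))) ⋈[e=c] ρ[c/e](π[e](U)))) → 2
E2 stepwise |·|:
  S → 5
  U → 6
  σ[u='r'](U) → 2
  T → 6
  ρ[u/v](T) → 6
  ρ[e/d](ρ[u/v](T)) → 6
  π[u,e](ρ[e/d](ρ[u/v](T))) → 6
  (σ[u='r'](U) ∪ π[u,e](ρ[e/d](ρ[u/v](T)))) → 8
  (S ⋈[a=e] (σ[u='r'](U) ∪ π[u,e](ρ[e/d](ρ[u/v](T))))) → 2
  U → 6
  π[e](U) → 6
  ρ[c/e](π[e](U)) → 6
  σ[c<=7](ρ[c/e](π[e](U))) → 4
  ((S ⋈[a=e] (σ[u='r'](U) ∪ π[u,e](ρ[e/d](ρ[u/v](T))))) ⋈[e=c] σ[c<=7](ρ[c/e](π[e](U)))) → 2

E1 and E2 produce the same multiset:
a | w | u | e | c
1 | q | q | 1 | 1
1 | q | q | 1 | 1

yes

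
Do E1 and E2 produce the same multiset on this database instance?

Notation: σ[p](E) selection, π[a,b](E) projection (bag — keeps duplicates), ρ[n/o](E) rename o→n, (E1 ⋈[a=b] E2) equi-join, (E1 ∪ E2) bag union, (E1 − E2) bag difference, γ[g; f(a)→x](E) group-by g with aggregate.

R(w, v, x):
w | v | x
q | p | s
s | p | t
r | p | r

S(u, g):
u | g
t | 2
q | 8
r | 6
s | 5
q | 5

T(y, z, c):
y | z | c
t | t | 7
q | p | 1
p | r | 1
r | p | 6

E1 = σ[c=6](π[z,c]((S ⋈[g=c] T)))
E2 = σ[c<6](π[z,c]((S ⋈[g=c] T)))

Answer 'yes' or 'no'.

E1 per-node cardinality:
  S → 5
  T → 4
  (S ⋈[g=c] T) → 1
  π[z,c]((S ⋈[g=c] T)) → 1
  σ[c=6](π[z,c]((S ⋈[g=c] T))) → 1
E2 per-node cardinality:
  S → 5
  T → 4
  (S ⋈[g=c] T) → 1
  π[z,c]((S ⋈[g=c] T)) → 1
  σ[c<6](π[z,c]((S ⋈[g=c] T))) → 0

E1 result:
z | c
p | 6
E2 result:
z | c
(0 rows)
Witness: ('p', 6) appears 1× in E1 but 0× in E2.

no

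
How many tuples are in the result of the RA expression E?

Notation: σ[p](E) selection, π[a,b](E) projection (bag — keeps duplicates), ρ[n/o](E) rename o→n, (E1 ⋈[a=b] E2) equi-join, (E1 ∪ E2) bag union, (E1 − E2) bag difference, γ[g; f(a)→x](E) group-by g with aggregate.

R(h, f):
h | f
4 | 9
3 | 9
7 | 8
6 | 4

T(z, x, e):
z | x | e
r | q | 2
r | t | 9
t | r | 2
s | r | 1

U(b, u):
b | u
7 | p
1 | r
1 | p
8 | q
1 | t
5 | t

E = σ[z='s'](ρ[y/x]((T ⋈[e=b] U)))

Row counts bottom-up:
  T → 4
  U → 6
  (T ⋈[e=b] U) → 3
  ρ[y/x]((T ⋈[e=b] U)) → 3
  σ[z='s'](ρ[y/x]((T ⋈[e=b] U))) → 3

|E| = 3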